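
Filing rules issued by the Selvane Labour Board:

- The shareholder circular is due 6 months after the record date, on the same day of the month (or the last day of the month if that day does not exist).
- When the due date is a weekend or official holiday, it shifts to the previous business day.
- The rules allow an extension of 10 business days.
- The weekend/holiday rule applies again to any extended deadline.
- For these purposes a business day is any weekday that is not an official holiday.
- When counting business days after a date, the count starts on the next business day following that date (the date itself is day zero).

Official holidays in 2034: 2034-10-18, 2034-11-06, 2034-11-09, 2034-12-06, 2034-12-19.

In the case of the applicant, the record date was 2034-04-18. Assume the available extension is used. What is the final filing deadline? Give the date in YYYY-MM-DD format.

6 months from 2034-04-18 is 2034-10-18.
2034-10-18 is a listed holiday, so it moves to the preceding business day, 2034-10-17 (Tuesday).
Counting 10 further business days from 2034-10-17 reaches 2034-11-01.
2034-11-01 is a Wednesday and not a listed holiday, so it stands.
So the filing is due 2034-11-01.

2034-11-01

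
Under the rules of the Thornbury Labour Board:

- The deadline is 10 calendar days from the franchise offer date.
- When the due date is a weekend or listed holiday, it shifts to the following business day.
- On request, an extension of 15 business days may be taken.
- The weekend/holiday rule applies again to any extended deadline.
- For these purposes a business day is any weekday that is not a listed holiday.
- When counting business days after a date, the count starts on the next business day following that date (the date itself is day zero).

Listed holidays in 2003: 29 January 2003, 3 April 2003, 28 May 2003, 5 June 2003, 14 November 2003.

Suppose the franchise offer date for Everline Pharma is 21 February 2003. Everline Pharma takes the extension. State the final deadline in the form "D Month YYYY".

24 March 2003

Adding 10 calendar days to 21 February 2003 gives 3 March 2003.
3 March 2003 (Monday) is already a business day.
Applying the 15-business-day extension: 15 business days after 3 March 2003 is 24 March 2003.
24 March 2003 (Monday) is already a business day.
So the filing is due 24 March 2003.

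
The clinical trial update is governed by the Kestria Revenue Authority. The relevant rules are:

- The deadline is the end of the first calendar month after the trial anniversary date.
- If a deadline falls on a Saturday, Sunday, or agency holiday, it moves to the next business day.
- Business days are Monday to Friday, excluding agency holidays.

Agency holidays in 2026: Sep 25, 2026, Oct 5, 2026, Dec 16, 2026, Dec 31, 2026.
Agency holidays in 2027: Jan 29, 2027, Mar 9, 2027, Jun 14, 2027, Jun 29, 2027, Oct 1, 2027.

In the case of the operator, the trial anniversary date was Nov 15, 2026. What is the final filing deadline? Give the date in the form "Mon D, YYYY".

Jan 1, 2027

1 month after Nov 15, 2026 is December 2026; that month ends on Dec 31, 2026.
Because Dec 31, 2026 is a listed holiday, the deadline becomes Jan 1, 2027 (Friday).
Final deadline: Jan 1, 2027.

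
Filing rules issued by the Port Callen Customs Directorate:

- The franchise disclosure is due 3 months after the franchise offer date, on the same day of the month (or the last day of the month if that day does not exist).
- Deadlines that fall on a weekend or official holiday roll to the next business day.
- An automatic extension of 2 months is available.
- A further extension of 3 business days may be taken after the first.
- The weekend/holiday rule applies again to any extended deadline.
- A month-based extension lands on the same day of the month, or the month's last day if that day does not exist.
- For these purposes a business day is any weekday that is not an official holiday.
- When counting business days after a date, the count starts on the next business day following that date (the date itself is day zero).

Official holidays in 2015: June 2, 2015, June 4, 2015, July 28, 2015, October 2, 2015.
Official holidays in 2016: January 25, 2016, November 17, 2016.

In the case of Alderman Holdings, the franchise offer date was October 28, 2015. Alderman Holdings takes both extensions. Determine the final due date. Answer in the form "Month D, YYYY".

March 31, 2016

3 months after October 28, 2015, on the same day of the month, is January 28, 2016.
January 28, 2016 is a Thursday and not a listed holiday, so it stands.
The 2 months extension carries January 28, 2016 to March 28, 2016.
March 28, 2016 (Monday) is already a business day.
Applying the 3-business-day extension: 3 business days after March 28, 2016 is March 31, 2016.
Since March 31, 2016 is a Thursday and not a holiday, the date is unchanged.
So the filing is due March 31, 2016.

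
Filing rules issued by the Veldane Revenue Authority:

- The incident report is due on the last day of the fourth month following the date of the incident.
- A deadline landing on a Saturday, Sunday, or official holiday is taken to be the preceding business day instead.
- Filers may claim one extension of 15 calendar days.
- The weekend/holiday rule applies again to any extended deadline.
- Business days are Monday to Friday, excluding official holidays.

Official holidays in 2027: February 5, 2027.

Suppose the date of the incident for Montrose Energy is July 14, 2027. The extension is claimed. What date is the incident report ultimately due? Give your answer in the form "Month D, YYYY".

December 15, 2027

4 months after July 14, 2027 falls in November 2027; the last day of that month is November 30, 2027.
November 30, 2027 falls on a Tuesday, which is a business day, so no adjustment is needed.
With the 15-day extension, November 30, 2027 becomes December 15, 2027.
December 15, 2027 falls on a Wednesday, which is a business day, so no adjustment is needed.
So the filing is due December 15, 2027.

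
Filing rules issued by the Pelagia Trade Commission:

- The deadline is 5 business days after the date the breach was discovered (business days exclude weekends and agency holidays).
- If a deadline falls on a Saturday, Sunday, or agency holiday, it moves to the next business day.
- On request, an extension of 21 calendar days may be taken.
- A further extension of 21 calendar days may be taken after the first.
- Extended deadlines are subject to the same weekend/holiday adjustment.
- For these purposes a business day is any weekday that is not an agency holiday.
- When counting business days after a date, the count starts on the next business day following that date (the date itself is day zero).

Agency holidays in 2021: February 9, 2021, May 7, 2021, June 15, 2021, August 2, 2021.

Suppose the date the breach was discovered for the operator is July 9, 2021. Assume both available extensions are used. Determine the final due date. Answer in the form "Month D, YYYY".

August 27, 2021

5 business days after July 9, 2021, excluding weekends and holidays, is July 16, 2021.
July 16, 2021 (Friday) is already a business day.
The 21-calendar-day extension moves the deadline from July 16, 2021 to August 6, 2021.
August 6, 2021 falls on a Friday, which is a business day, so no adjustment is needed.
Applying the 21-calendar-day extension: August 6, 2021 + 21 days = August 27, 2021.
August 27, 2021 is a Friday and not a listed holiday, so it stands.
Final deadline: August 27, 2021.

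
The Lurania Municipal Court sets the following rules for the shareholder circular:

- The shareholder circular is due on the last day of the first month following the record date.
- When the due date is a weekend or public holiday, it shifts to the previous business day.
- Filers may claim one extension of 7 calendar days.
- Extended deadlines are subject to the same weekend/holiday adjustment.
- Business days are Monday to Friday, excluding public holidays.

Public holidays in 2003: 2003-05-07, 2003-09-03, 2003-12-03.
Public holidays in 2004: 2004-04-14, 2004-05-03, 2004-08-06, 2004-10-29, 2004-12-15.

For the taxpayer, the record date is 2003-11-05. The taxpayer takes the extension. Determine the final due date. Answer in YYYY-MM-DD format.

1 month after 2003-11-05 is December 2003; that month ends on 2003-12-31.
2003-12-31 (Wednesday) is already a business day.
Applying the 7-calendar-day extension: 2003-12-31 + 7 days = 2004-01-07.
2004-01-07 is a Wednesday and not a listed holiday, so it stands.
Deadline: 2004-01-07.

2004-01-07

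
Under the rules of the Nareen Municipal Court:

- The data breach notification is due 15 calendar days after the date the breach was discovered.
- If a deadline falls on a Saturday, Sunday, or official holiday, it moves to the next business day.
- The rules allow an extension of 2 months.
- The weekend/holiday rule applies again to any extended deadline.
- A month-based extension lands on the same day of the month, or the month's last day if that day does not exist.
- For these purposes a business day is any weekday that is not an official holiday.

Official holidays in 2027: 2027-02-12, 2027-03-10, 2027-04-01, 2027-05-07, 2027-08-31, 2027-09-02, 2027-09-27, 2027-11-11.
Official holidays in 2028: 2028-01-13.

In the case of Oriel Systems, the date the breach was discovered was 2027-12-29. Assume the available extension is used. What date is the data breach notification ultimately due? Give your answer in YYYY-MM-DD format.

2028-03-14

Adding 15 calendar days to 2027-12-29 gives 2028-01-13.
2028-01-13 falls on a listed holiday. Rolling to the next business day gives 2028-01-14, a Friday.
Add 2 months to 2028-01-14: 2028-03-14.
2028-03-14 is a Tuesday and not a listed holiday, so it stands.
The final due date is 2028-03-14.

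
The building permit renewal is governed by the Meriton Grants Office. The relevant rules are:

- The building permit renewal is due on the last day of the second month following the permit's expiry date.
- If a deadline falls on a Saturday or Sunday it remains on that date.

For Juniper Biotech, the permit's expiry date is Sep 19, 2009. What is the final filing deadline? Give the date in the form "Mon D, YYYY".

2 months after Sep 19, 2009 falls in November 2009; the last day of that month is Nov 30, 2009.
No adjustment is made for weekends or holidays, so Nov 30, 2009 stands.
Deadline: Nov 30, 2009.

Nov 30, 2009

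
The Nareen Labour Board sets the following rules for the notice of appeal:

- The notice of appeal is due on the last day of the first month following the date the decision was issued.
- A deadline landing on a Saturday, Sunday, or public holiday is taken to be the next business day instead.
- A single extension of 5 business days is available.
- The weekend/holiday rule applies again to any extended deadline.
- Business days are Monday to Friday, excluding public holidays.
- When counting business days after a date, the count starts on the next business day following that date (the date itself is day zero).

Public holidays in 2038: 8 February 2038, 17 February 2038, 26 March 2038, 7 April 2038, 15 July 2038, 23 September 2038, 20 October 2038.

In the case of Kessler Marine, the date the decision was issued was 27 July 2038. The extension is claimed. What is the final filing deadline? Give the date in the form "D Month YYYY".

1 month after 27 July 2038 falls in August 2038; the last day of that month is 31 August 2038.
Since 31 August 2038 is a Tuesday and not a holiday, the date is unchanged.
The 5-business-day extension runs from 31 August 2038 to 7 September 2038.
7 September 2038 is a Tuesday and not a listed holiday, so it stands.
Deadline: 7 September 2038.

7 September 2038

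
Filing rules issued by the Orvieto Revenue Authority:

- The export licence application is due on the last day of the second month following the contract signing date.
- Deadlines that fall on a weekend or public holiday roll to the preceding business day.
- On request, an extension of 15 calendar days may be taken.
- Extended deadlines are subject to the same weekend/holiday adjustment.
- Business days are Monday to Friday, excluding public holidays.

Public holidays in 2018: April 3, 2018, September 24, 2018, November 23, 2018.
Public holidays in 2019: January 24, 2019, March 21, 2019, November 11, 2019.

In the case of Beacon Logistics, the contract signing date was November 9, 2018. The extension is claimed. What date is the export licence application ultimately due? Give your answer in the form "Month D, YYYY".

February 15, 2019

The second month after November 9, 2018 is January 2019, whose last day is January 31, 2019.
Since January 31, 2019 is a Thursday and not a holiday, the date is unchanged.
Applying the 15-calendar-day extension: January 31, 2019 + 15 days = February 15, 2019.
February 15, 2019 (Friday) is already a business day.
The final due date is February 15, 2019.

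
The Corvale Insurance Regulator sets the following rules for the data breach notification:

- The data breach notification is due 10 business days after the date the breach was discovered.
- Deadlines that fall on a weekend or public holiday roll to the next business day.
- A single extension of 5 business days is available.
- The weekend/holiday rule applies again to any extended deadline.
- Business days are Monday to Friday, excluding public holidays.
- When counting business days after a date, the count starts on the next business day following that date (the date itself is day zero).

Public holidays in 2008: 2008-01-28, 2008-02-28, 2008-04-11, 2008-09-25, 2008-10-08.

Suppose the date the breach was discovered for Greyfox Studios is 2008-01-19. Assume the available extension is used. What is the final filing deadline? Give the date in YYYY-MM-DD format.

2008-02-11

Starting the day after 2008-01-19 and counting 10 business days lands on 2008-02-04.
2008-02-04 falls on a Monday, which is a business day, so no adjustment is needed.
Counting 5 further business days from 2008-02-04 reaches 2008-02-11.
2008-02-11 (Monday) is already a business day.
Final deadline: 2008-02-11.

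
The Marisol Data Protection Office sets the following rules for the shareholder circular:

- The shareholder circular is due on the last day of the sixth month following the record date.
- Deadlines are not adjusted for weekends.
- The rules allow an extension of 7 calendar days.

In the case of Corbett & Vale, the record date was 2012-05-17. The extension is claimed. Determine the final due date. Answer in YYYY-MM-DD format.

2012-12-07

6 months after 2012-05-17 falls in November 2012; the last day of that month is 2012-11-30.
2012-11-30 is a Friday; no weekend or holiday adjustment applies.
Applying the 7-calendar-day extension: 2012-11-30 + 7 days = 2012-12-07.
2012-12-07 is a Friday; no weekend or holiday adjustment applies.
Deadline: 2012-12-07.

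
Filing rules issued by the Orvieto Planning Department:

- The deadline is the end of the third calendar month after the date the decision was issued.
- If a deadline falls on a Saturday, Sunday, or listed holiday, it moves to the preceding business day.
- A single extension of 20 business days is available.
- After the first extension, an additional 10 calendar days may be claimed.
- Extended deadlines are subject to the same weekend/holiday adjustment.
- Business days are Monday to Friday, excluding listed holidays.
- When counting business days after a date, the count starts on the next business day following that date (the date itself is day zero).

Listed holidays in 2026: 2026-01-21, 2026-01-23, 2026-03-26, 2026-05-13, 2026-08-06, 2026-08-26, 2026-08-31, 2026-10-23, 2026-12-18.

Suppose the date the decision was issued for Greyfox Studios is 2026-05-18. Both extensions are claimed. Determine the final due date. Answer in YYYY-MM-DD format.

3 months after 2026-05-18 falls in August 2026; the last day of that month is 2026-08-31.
2026-08-31 falls on a listed holiday. Rolling to the preceding business day gives 2026-08-28, a Friday.
Applying the 20-business-day extension: 20 business days after 2026-08-28 is 2026-09-28.
2026-09-28 falls on a Monday, which is a business day, so no adjustment is needed.
Add the 10 calendar-day extension to 2026-09-28: 2026-10-08.
Since 2026-10-08 is a Thursday and not a holiday, the date is unchanged.
The final due date is 2026-10-08.

2026-10-08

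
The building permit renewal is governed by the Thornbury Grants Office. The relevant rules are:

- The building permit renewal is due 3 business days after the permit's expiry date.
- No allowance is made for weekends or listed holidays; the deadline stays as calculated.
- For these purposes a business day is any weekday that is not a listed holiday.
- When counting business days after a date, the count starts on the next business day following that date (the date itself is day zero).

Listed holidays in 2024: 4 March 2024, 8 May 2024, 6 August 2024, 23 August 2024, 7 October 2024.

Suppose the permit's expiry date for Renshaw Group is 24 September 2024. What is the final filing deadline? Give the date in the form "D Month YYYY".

27 September 2024

Counting 3 business days after 24 September 2024 (skipping weekends and listed holidays) reaches 27 September 2024.
27 September 2024 falls on a Friday. The rules make no weekend/holiday allowance, so it remains 27 September 2024.
The final due date is 27 September 2024.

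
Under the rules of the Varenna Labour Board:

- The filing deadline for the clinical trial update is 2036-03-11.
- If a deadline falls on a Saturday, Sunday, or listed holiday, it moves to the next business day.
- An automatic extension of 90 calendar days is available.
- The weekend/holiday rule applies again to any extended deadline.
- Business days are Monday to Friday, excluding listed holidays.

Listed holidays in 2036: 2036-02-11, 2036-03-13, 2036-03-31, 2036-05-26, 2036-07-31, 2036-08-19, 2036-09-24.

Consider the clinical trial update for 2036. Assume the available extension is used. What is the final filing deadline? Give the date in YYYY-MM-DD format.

The stated deadline is 2036-03-11.
2036-03-11 falls on a Tuesday, which is a business day, so no adjustment is needed.
Applying the 90-calendar-day extension: 2036-03-11 + 90 days = 2036-06-09.
2036-06-09 falls on a Monday, which is a business day, so no adjustment is needed.
Final deadline: 2036-06-09.

2036-06-09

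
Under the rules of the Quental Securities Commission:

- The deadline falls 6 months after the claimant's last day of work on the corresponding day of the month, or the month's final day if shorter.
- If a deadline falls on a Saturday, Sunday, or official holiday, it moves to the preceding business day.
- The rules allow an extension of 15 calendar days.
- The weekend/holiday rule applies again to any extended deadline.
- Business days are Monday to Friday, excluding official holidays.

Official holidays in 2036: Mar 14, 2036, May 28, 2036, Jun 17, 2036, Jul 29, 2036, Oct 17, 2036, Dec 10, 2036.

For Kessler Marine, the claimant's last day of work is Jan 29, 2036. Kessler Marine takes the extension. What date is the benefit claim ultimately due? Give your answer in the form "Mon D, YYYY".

Aug 12, 2036

6 months after Jan 29, 2036, on the same day of the month, is Jul 29, 2036.
Because Jul 29, 2036 is a listed holiday, the deadline becomes Jul 28, 2036 (Monday).
Applying the 15-calendar-day extension: Jul 28, 2036 + 15 days = Aug 12, 2036.
Aug 12, 2036 falls on a Tuesday, which is a business day, so no adjustment is needed.
So the filing is due Aug 12, 2036.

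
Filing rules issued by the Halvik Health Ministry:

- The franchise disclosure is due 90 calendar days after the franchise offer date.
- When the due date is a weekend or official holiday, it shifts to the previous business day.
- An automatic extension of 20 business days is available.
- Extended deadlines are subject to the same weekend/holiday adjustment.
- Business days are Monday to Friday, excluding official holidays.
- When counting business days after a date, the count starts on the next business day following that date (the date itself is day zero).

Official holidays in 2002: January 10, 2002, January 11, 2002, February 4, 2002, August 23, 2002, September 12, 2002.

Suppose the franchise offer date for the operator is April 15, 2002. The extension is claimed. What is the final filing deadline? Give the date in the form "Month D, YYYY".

August 9, 2002

Adding 90 calendar days to April 15, 2002 gives July 14, 2002.
July 14, 2002 is a Sunday; the preceding business day is July 12, 2002 (Friday).
Counting 20 further business days from July 12, 2002 reaches August 9, 2002.
August 9, 2002 falls on a Friday, which is a business day, so no adjustment is needed.
Final deadline: August 9, 2002.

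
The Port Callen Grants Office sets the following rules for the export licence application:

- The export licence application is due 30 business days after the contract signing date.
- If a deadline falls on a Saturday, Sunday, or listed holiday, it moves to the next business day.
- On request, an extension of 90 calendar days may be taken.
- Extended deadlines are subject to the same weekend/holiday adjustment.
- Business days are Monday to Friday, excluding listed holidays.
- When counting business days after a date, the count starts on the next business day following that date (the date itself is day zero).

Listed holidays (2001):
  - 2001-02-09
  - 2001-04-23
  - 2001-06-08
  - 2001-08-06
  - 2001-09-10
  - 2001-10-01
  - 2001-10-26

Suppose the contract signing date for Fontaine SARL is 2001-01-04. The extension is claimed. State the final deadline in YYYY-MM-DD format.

2001-05-17

Starting the day after 2001-01-04 and counting 30 business days lands on 2001-02-16.
2001-02-16 falls on a Friday, which is a business day, so no adjustment is needed.
Applying the 90-calendar-day extension: 2001-02-16 + 90 days = 2001-05-17.
2001-05-17 is a Thursday and not a listed holiday, so it stands.
Final deadline: 2001-05-17.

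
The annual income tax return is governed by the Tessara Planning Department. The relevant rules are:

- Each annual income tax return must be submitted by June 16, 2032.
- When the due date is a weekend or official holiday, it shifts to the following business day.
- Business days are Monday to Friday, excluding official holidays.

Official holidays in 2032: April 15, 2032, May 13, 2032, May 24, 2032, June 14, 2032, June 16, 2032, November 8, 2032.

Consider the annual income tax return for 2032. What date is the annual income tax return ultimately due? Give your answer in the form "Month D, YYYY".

June 17, 2032

Start from the fixed due date, June 16, 2032.
June 16, 2032 is a listed holiday, so it moves to the next business day, June 17, 2032 (Thursday).
So the filing is due June 17, 2032.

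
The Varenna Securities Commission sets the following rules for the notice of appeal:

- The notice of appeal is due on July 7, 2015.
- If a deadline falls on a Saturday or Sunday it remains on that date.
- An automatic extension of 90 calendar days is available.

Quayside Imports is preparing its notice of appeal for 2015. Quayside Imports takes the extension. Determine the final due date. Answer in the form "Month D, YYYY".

The statutory due date is July 7, 2015.
July 7, 2015 falls on a Tuesday. The rules make no weekend/holiday allowance, so it remains July 7, 2015.
With the 90-day extension, July 7, 2015 becomes October 5, 2015.
October 5, 2015 falls on a Monday. The rules make no weekend/holiday allowance, so it remains October 5, 2015.
Final deadline: October 5, 2015.

October 5, 2015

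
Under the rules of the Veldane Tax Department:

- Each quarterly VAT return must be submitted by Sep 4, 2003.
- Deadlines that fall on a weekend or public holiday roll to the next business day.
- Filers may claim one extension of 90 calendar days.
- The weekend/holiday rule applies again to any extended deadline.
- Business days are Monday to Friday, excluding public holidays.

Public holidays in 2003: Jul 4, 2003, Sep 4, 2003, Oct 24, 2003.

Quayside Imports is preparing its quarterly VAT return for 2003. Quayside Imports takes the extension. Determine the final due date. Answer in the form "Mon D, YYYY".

Dec 4, 2003

The statutory due date is Sep 4, 2003.
Sep 4, 2003 falls on a listed holiday. Rolling to the next business day gives Sep 5, 2003, a Friday.
The 90-calendar-day extension moves the deadline from Sep 5, 2003 to Dec 4, 2003.
Dec 4, 2003 falls on a Thursday, which is a business day, so no adjustment is needed.
Deadline: Dec 4, 2003.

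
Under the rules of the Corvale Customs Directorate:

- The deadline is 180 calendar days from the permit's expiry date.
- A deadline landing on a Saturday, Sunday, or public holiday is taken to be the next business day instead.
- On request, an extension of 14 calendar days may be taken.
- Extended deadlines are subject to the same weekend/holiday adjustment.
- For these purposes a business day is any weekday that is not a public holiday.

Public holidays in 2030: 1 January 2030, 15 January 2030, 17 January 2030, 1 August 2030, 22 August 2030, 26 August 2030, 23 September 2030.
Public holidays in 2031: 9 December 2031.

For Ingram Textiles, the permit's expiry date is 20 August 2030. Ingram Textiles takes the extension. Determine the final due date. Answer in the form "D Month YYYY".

3 March 2031

Adding 180 calendar days to 20 August 2030 gives 16 February 2031.
Because 16 February 2031 is a Sunday, the deadline becomes 17 February 2031 (Monday).
With the 14-day extension, 17 February 2031 becomes 3 March 2031.
3 March 2031 (Monday) is already a business day.
So the filing is due 3 March 2031.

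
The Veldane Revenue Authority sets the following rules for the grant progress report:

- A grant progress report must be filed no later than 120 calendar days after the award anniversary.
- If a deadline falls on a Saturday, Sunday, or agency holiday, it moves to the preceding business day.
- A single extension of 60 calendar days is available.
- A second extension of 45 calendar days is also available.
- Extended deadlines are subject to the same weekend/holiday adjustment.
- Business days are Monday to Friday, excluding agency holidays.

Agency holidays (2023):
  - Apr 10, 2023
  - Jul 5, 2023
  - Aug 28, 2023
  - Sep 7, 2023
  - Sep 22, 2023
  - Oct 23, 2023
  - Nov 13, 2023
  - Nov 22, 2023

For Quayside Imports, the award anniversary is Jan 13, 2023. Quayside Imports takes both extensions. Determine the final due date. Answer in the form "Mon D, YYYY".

Aug 25, 2023

120 calendar days after Jan 13, 2023 is May 13, 2023.
Because May 13, 2023 is a Saturday, the deadline becomes May 12, 2023 (Friday).
Applying the 60-calendar-day extension: May 12, 2023 + 60 days = Jul 11, 2023.
Jul 11, 2023 (Tuesday) is already a business day.
Applying the 45-calendar-day extension: Jul 11, 2023 + 45 days = Aug 25, 2023.
Aug 25, 2023 is a Friday and not a listed holiday, so it stands.
Final deadline: Aug 25, 2023.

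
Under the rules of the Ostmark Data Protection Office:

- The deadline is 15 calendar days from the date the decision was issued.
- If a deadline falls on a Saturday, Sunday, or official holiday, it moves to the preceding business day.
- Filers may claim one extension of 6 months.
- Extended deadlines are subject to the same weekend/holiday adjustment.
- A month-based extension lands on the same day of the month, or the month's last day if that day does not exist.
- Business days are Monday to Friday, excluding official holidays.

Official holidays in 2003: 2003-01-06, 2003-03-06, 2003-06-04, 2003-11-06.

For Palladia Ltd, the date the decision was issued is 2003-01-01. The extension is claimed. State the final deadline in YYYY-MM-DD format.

From 2003-01-01, 15 calendar days later is 2003-01-16.
2003-01-16 (Thursday) is already a business day.
The 6 months extension carries 2003-01-16 to 2003-07-16.
2003-07-16 falls on a Wednesday, which is a business day, so no adjustment is needed.
Deadline: 2003-07-16.

2003-07-16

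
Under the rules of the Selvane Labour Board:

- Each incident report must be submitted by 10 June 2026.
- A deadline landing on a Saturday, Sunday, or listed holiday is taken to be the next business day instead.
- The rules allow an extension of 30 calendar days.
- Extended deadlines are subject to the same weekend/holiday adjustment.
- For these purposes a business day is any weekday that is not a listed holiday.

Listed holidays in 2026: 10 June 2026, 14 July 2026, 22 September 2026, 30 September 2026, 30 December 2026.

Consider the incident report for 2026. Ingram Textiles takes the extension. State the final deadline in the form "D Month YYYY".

Start from the fixed due date, 10 June 2026.
10 June 2026 is a listed holiday, so it moves to the next business day, 11 June 2026 (Thursday).
With the 30-day extension, 11 June 2026 becomes 11 July 2026.
11 July 2026 is a Saturday, so it moves to the next business day, 13 July 2026 (Monday).
The final due date is 13 July 2026.

13 July 2026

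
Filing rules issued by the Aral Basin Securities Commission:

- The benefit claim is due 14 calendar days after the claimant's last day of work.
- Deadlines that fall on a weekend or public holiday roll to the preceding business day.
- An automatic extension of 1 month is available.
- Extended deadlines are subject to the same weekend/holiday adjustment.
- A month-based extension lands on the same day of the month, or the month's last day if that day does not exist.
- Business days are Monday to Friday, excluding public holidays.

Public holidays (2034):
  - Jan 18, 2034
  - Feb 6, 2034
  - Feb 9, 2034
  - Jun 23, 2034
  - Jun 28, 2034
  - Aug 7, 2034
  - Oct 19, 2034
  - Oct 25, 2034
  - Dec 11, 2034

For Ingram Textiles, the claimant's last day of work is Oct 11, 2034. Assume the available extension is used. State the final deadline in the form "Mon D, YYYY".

Nov 24, 2034

14 calendar days after Oct 11, 2034 is Oct 25, 2034.
Oct 25, 2034 falls on a listed holiday. Rolling to the preceding business day gives Oct 24, 2034, a Tuesday.
Add 1 month to Oct 24, 2034: Nov 24, 2034.
Nov 24, 2034 (Friday) is already a business day.
The final due date is Nov 24, 2034.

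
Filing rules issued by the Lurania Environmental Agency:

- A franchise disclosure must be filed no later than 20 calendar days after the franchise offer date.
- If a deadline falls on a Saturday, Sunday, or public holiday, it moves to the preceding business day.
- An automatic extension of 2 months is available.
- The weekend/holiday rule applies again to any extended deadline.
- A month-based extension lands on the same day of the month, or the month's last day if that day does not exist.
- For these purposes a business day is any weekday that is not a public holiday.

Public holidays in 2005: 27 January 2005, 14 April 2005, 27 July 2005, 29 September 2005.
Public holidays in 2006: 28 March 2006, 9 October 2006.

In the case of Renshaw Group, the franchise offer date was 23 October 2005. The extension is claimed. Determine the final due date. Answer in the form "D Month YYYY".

11 January 2006

Adding 20 calendar days to 23 October 2005 gives 12 November 2005.
12 November 2005 is a Saturday, so it moves to the preceding business day, 11 November 2005 (Friday).
Applying the 2 months extension: 2 months after 11 November 2005 is 11 January 2006.
11 January 2006 (Wednesday) is already a business day.
Deadline: 11 January 2006.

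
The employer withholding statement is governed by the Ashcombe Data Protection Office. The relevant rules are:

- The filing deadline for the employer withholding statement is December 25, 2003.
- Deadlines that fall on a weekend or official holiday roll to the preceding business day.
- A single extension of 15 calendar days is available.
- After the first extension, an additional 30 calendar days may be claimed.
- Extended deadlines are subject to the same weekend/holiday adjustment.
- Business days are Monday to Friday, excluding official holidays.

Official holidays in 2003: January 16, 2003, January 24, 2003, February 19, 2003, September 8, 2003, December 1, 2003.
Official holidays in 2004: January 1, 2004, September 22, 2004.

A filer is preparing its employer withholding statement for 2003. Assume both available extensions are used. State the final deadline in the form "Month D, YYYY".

Start from the fixed due date, December 25, 2003.
Since December 25, 2003 is a Thursday and not a holiday, the date is unchanged.
Applying the 15-calendar-day extension: December 25, 2003 + 15 days = January 9, 2004.
Since January 9, 2004 is a Friday and not a holiday, the date is unchanged.
Applying the 30-calendar-day extension: January 9, 2004 + 30 days = February 8, 2004.
February 8, 2004 is a Sunday, so it moves to the preceding business day, February 6, 2004 (Friday).
The final due date is February 6, 2004.

February 6, 2004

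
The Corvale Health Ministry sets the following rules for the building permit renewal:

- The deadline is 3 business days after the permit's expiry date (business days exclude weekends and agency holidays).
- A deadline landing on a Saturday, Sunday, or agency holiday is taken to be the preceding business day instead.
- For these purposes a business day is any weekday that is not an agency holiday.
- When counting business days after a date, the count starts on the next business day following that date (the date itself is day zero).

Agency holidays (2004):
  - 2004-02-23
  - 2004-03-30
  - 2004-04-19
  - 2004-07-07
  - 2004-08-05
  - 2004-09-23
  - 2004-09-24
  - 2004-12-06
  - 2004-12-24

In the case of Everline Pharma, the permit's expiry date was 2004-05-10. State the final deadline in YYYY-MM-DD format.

2004-05-13

3 business days after 2004-05-10, excluding weekends and holidays, is 2004-05-13.
Since 2004-05-13 is a Thursday and not a holiday, the date is unchanged.
The final due date is 2004-05-13.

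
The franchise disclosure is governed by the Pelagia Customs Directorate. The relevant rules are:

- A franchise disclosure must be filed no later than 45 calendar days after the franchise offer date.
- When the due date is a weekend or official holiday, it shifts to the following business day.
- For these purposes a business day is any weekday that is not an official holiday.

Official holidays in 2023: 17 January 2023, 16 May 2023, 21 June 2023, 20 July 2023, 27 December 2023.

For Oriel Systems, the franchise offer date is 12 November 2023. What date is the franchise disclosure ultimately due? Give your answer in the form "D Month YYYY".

28 December 2023

From 12 November 2023, 45 calendar days later is 27 December 2023.
27 December 2023 is a listed holiday; the next business day is 28 December 2023 (Thursday).
So the filing is due 28 December 2023.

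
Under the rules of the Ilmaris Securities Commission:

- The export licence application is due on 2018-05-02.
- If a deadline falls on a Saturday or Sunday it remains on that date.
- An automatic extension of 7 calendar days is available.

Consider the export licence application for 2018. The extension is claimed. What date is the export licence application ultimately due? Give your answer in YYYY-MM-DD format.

The statutory due date is 2018-05-02.
2018-05-02 is a Wednesday; no weekend or holiday adjustment applies.
With the 7-day extension, 2018-05-02 becomes 2018-05-09.
2018-05-09 falls on a Wednesday. The rules make no weekend/holiday allowance, so it remains 2018-05-09.
Deadline: 2018-05-09.

2018-05-09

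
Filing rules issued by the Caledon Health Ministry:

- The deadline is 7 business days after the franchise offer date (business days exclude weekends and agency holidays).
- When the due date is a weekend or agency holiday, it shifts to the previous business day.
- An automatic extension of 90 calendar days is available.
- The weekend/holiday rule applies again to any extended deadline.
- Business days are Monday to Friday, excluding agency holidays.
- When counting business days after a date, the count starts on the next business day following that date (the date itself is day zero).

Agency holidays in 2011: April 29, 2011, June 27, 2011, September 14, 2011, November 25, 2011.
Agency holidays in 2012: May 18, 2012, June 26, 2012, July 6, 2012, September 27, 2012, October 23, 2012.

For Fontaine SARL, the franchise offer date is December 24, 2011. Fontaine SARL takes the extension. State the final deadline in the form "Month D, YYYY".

April 2, 2012

7 business days after December 24, 2011, excluding weekends and holidays, is January 3, 2012.
Since January 3, 2012 is a Tuesday and not a holiday, the date is unchanged.
Add the 90 calendar-day extension to January 3, 2012: April 2, 2012.
April 2, 2012 is a Monday and not a listed holiday, so it stands.
Final deadline: April 2, 2012.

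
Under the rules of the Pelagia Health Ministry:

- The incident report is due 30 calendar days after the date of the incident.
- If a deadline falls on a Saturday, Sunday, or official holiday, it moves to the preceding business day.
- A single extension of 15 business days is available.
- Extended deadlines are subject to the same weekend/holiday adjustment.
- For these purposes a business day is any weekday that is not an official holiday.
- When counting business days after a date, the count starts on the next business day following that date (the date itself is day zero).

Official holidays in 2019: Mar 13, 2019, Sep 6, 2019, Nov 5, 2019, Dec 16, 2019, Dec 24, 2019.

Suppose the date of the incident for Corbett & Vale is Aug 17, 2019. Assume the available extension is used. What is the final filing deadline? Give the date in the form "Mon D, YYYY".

Oct 7, 2019

Trigger date Aug 17, 2019 + 30 calendar days = Sep 16, 2019.
Sep 16, 2019 (Monday) is already a business day.
The 15-business-day extension runs from Sep 16, 2019 to Oct 7, 2019.
Oct 7, 2019 falls on a Monday, which is a business day, so no adjustment is needed.
Final deadline: Oct 7, 2019.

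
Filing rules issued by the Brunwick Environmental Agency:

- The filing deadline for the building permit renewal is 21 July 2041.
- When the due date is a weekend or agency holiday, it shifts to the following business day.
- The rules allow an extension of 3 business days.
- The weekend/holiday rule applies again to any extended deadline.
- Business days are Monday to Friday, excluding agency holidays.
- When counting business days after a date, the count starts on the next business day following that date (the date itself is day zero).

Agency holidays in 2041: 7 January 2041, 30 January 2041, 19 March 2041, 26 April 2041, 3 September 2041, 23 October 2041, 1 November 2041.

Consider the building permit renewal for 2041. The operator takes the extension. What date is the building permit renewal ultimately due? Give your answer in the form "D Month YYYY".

25 July 2041

The stated deadline is 21 July 2041.
21 July 2041 falls on a Sunday. Rolling to the next business day gives 22 July 2041, a Monday.
Counting 3 further business days from 22 July 2041 reaches 25 July 2041.
Since 25 July 2041 is a Thursday and not a holiday, the date is unchanged.
Deadline: 25 July 2041.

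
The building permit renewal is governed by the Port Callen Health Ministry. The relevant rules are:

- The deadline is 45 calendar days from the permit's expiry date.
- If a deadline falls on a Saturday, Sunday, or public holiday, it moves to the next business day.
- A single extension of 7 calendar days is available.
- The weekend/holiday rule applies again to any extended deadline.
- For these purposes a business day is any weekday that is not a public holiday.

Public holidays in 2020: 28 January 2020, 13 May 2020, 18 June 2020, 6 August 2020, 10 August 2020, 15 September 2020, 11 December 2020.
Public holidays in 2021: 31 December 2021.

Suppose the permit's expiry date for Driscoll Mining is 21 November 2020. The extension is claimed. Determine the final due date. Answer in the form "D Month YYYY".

12 January 2021

Trigger date 21 November 2020 + 45 calendar days = 5 January 2021.
Since 5 January 2021 is a Tuesday and not a holiday, the date is unchanged.
The 7-calendar-day extension moves the deadline from 5 January 2021 to 12 January 2021.
12 January 2021 falls on a Tuesday, which is a business day, so no adjustment is needed.
So the filing is due 12 January 2021.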